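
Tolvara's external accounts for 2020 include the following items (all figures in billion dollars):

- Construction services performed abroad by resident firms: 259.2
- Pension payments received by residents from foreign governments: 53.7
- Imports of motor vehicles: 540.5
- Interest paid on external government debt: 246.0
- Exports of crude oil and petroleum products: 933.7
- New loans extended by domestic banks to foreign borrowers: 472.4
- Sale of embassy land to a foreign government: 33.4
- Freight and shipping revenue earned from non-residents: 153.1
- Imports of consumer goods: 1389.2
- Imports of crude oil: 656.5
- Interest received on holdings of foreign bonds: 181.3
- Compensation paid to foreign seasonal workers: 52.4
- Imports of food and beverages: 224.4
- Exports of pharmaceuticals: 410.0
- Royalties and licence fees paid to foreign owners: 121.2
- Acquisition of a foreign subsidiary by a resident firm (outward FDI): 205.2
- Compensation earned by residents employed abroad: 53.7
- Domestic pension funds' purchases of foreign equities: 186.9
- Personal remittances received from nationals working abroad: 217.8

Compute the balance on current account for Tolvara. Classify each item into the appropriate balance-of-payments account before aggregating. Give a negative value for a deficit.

-967.7

Goods: -656.5 + 410.0 - 224.4 - 540.5 - 1389.2 + 933.7 = -1466.9
Services: -121.2 + 259.2 + 153.1 = 291.1
Primary income: -246.0 + 53.7 - 52.4 + 181.3 = -63.4
Secondary income: 217.8 + 53.7 = 271.5
Current account = (-1466.9) + 291.1 + (-63.4) + 271.5 = -967.7
(Excluded from the current account — financial account: new loans extended by domestic banks to foreign borrowers 472.4, acquisition of a foreign subsidiary by a resident firm (outward FDI) 205.2, domestic pension funds' purchases of foreign equities 186.9; capital account: sale of embassy land to a foreign government 33.4.)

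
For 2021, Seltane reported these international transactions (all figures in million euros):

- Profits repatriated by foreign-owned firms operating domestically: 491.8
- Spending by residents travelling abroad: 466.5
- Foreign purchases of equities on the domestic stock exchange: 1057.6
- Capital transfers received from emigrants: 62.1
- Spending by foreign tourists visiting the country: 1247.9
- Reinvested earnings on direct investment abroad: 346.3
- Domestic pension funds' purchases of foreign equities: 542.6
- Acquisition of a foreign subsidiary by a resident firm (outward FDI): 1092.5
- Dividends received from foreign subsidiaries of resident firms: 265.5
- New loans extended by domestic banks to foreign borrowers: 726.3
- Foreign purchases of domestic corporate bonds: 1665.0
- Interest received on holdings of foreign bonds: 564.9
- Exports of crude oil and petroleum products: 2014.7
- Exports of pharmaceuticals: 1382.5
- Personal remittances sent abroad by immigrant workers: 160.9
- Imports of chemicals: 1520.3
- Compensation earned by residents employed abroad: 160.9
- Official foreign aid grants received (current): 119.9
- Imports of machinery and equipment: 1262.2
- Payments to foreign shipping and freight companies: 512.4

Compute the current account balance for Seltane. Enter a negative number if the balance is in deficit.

Goods: 1382.5 - 1520.3 - 1262.2 + 2014.7 = 614.7
Services: -512.4 - 466.5 + 1247.9 = 269.0
Primary income: 160.9 - 491.8 + 564.9 + 265.5 + 346.3 = 845.8
Secondary income: 119.9 - 160.9 = -41.0
Current account = 614.7 + 269.0 + 845.8 + (-41.0) = 1688.5
(Excluded from the current account — financial account: foreign purchases of equities on the domestic stock exchange 1057.6, domestic pension funds' purchases of foreign equities 542.6, acquisition of a foreign subsidiary by a resident firm (outward FDI) 1092.5, new loans extended by domestic banks to foreign borrowers 726.3, foreign purchases of domestic corporate bonds 1665.0; capital account: capital transfers received from emigrants 62.1.)

1688.5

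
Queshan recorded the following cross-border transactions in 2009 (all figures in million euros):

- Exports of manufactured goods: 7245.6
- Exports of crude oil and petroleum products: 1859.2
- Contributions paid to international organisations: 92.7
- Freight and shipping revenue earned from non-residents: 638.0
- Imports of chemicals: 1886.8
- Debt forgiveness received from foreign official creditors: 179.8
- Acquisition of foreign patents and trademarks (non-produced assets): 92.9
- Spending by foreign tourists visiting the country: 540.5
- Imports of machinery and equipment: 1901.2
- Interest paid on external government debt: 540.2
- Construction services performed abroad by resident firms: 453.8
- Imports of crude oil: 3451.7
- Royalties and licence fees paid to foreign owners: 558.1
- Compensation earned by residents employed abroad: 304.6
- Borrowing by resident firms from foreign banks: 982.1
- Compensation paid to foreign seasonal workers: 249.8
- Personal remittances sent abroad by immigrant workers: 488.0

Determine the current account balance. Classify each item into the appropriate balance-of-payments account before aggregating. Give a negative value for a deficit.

1873.2

Goods: -1886.8 - 1901.2 + 7245.6 + 1859.2 - 3451.7 = 1865.1
Services: 540.5 + 638.0 - 558.1 + 453.8 = 1074.2
Primary income: -249.8 - 540.2 + 304.6 = -485.4
Secondary income: -488.0 - 92.7 = -580.7
Current account = 1865.1 + 1074.2 + (-485.4) + (-580.7) = 1873.2
(Excluded from the current account — capital account: debt forgiveness received from foreign official creditors 179.8, acquisition of foreign patents and trademarks (non-produced assets) 92.9; financial account: borrowing by resident firms from foreign banks 982.1.)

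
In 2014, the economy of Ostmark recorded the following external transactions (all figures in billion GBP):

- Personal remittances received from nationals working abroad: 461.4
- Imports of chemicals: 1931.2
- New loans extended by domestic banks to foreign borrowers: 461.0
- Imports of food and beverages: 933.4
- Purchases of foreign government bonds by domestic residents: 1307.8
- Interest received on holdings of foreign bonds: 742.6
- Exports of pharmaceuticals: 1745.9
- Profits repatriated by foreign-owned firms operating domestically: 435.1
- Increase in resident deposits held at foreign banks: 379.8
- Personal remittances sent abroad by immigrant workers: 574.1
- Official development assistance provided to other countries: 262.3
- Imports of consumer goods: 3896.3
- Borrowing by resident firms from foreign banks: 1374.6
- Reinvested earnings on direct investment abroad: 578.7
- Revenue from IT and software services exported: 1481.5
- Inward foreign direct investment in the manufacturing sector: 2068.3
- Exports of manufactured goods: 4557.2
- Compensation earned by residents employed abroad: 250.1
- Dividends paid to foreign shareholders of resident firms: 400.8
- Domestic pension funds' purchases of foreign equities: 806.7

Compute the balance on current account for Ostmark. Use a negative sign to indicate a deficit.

1384.2

Goods: -3896.3 + 1745.9 + 4557.2 - 1931.2 - 933.4 = -457.8
Services: 1481.5
Primary income: 742.6 + 578.7 - 435.1 - 400.8 + 250.1 = 735.5
Secondary income: -262.3 - 574.1 + 461.4 = -375.0
Current account = (-457.8) + 1481.5 + 735.5 + (-375.0) = 1384.2
(Excluded from the current account — financial account: new loans extended by domestic banks to foreign borrowers 461.0, purchases of foreign government bonds by domestic residents 1307.8, increase in resident deposits held at foreign banks 379.8, borrowing by resident firms from foreign banks 1374.6, inward foreign direct investment in the manufacturing sector 2068.3, domestic pension funds' purchases of foreign equities 806.7.)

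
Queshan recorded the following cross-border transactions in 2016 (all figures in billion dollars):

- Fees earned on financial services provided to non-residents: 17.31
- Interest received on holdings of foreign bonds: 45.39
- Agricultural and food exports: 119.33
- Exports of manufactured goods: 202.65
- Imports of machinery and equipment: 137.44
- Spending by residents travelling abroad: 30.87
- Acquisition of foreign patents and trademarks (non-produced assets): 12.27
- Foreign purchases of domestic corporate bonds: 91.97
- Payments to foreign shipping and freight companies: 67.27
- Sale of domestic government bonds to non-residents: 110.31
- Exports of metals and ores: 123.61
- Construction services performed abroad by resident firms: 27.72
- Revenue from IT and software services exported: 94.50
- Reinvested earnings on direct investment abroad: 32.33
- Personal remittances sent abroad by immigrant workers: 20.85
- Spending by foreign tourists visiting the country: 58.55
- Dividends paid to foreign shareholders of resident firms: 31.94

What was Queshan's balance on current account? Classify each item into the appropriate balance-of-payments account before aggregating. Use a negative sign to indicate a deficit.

433.02

Goods: 202.65 + 119.33 + 123.61 - 137.44 = 308.15
Services: 58.55 + 94.50 + 17.31 - 30.87 + 27.72 - 67.27 = 99.94
Primary income: -31.94 + 45.39 + 32.33 = 45.78
Secondary income: -20.85
Current account = 308.15 + 99.94 + 45.78 + (-20.85) = 433.02
(Excluded from the current account — capital account: acquisition of foreign patents and trademarks (non-produced assets) 12.27; financial account: foreign purchases of domestic corporate bonds 91.97, sale of domestic government bonds to non-residents 110.31.)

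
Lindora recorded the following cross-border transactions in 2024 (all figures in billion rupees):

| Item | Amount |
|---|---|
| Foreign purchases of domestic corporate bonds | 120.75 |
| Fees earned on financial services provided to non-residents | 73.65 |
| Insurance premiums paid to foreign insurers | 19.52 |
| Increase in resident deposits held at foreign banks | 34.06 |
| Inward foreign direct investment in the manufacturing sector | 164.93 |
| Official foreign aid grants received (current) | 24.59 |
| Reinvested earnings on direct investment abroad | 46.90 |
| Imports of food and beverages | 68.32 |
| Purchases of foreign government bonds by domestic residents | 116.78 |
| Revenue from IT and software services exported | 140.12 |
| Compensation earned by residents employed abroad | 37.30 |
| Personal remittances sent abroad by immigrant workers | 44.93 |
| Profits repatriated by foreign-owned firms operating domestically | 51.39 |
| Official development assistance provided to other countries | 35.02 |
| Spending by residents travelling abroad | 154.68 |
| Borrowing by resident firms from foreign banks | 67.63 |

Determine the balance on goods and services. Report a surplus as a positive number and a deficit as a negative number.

-28.75

Goods: -68.32
Services: 140.12 + 73.65 - 19.52 - 154.68 = 39.57
Trade balance = -68.32 + 39.57 = -28.75
(Excluded from the trade balance — financial account: foreign purchases of domestic corporate bonds 120.75, increase in resident deposits held at foreign banks 34.06, inward foreign direct investment in the manufacturing sector 164.93, purchases of foreign government bonds by domestic residents 116.78, borrowing by resident firms from foreign banks 67.63; secondary income: official foreign aid grants received (current) 24.59, personal remittances sent abroad by immigrant workers 44.93, official development assistance provided to other countries 35.02; primary income: reinvested earnings on direct investment abroad 46.90, compensation earned by residents employed abroad 37.30, profits repatriated by foreign-owned firms operating domestically 51.39.)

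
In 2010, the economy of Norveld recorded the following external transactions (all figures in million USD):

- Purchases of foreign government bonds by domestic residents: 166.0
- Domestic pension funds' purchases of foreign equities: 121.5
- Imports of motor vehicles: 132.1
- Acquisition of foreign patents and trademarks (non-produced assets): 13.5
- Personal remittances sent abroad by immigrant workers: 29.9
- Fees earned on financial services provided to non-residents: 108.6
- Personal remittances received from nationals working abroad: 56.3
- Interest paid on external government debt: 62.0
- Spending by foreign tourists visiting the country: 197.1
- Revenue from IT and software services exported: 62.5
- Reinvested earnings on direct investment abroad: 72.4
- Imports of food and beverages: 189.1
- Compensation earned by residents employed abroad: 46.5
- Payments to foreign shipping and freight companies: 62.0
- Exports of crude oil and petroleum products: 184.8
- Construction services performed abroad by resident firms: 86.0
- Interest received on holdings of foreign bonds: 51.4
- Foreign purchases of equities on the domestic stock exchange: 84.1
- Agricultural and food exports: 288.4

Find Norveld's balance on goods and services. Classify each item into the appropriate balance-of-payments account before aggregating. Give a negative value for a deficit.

544.2

Goods: -132.1 + 184.8 - 189.1 + 288.4 = 152.0
Services: -62.0 + 197.1 + 86.0 + 62.5 + 108.6 = 392.2
Trade balance = 152.0 + 392.2 = 544.2
(Excluded from the trade balance — financial account: purchases of foreign government bonds by domestic residents 166.0, domestic pension funds' purchases of foreign equities 121.5, foreign purchases of equities on the domestic stock exchange 84.1; capital account: acquisition of foreign patents and trademarks (non-produced assets) 13.5; secondary income: personal remittances sent abroad by immigrant workers 29.9, personal remittances received from nationals working abroad 56.3; primary income: interest paid on external government debt 62.0, reinvested earnings on direct investment abroad 72.4, compensation earned by residents employed abroad 46.5, interest received on holdings of foreign bonds 51.4.)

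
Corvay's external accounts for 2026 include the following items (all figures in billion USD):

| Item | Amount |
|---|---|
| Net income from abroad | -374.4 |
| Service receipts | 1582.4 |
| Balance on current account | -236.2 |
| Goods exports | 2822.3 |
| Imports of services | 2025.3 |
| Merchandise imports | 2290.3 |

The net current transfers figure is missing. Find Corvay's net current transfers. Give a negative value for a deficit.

Current account = goods balance + services balance + net primary income + net secondary income
Sum of the known components = -285.3
Net current transfers = CA - (known components) = -236.2 - (-285.3) = 49.1

49.1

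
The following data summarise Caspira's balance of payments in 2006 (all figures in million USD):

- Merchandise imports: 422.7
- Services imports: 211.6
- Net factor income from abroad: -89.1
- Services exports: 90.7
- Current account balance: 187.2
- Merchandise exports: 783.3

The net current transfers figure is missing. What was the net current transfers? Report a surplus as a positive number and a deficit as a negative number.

Current account = goods balance + services balance + net primary income + net secondary income
Sum of the known components = 150.6
Net current transfers = CA - (known components) = 187.2 - 150.6 = 36.6

36.6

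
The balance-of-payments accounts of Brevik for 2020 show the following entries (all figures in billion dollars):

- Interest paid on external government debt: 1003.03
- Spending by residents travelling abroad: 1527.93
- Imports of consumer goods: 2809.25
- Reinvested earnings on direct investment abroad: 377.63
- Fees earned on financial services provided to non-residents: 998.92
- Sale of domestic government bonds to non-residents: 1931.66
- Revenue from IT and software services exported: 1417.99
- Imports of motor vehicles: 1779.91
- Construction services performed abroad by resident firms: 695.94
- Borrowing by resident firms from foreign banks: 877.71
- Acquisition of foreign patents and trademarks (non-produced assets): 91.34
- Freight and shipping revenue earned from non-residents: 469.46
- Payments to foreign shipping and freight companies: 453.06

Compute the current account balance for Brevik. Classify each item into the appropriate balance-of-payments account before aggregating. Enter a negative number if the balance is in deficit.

-3613.24

Goods: -2809.25 - 1779.91 = -4589.16
Services: -1527.93 - 453.06 + 1417.99 + 469.46 + 998.92 + 695.94 = 1601.32
Primary income: -1003.03 + 377.63 = -625.40
Current account = (-4589.16) + 1601.32 + (-625.40) = -3613.24
(Excluded from the current account — financial account: sale of domestic government bonds to non-residents 1931.66, borrowing by resident firms from foreign banks 877.71; capital account: acquisition of foreign patents and trademarks (non-produced assets) 91.34.)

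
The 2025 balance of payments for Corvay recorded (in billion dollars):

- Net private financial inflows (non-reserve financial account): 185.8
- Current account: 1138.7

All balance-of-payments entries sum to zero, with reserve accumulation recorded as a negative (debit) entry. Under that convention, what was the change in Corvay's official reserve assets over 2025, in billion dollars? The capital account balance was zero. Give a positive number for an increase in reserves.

1324.5

Official reserve transactions balance = -(1138.7 + 185.8) = -1324.5
An accumulation of reserves is recorded as a debit (negative entry), so the change in the stock of reserves is the negative of that balance.
Change in official reserves = -(-1324.5) = 1324.5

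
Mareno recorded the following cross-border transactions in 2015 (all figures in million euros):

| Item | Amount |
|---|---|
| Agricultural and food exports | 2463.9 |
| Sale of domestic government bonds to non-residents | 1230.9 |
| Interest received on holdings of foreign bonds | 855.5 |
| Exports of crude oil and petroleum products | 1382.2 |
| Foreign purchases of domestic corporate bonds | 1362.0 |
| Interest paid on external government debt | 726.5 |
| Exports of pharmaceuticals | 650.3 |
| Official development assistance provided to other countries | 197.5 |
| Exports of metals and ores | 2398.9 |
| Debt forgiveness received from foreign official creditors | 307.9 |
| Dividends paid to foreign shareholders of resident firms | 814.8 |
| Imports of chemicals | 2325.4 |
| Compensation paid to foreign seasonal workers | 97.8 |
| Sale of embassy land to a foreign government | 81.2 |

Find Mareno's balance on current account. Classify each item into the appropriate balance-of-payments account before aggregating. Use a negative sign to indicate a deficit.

Goods: 2463.9 + 650.3 + 2398.9 + 1382.2 - 2325.4 = 4569.9
Primary income: -726.5 - 97.8 + 855.5 - 814.8 = -783.6
Secondary income: -197.5
Current account = 4569.9 + (-783.6) + (-197.5) = 3588.8
(Excluded from the current account — financial account: sale of domestic government bonds to non-residents 1230.9, foreign purchases of domestic corporate bonds 1362.0; capital account: debt forgiveness received from foreign official creditors 307.9, sale of embassy land to a foreign government 81.2.)

3588.8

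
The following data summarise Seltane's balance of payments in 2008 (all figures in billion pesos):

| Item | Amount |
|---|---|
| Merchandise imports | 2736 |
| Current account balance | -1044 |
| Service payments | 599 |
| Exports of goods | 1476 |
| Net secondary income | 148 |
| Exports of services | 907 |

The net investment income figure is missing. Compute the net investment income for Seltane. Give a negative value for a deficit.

Current account = goods balance + services balance + net primary income + net secondary income
Sum of the known components = -804
Net investment income = CA - (known components) = -1044 - (-804) = -240

-240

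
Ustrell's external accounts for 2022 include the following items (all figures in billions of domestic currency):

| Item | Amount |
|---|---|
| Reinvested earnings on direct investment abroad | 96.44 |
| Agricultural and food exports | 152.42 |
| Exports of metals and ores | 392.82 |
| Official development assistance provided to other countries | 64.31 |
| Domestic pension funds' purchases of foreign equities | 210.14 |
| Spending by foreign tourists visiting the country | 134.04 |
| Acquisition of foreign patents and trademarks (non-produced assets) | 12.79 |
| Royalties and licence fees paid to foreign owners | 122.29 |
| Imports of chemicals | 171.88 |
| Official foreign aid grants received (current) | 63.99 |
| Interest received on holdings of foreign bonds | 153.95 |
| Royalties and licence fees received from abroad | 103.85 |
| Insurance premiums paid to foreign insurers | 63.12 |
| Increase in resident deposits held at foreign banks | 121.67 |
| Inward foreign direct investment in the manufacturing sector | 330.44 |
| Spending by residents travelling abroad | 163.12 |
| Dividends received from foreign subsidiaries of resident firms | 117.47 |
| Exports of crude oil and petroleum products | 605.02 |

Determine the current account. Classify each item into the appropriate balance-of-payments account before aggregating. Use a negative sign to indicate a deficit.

Goods: -171.88 + 605.02 + 152.42 + 392.82 = 978.38
Services: 134.04 - 63.12 - 122.29 + 103.85 - 163.12 = -110.64
Primary income: 96.44 + 117.47 + 153.95 = 367.86
Secondary income: -64.31 + 63.99 = -0.32
Current account = 978.38 + (-110.64) + 367.86 + (-0.32) = 1235.28
(Excluded from the current account — financial account: domestic pension funds' purchases of foreign equities 210.14, increase in resident deposits held at foreign banks 121.67, inward foreign direct investment in the manufacturing sector 330.44; capital account: acquisition of foreign patents and trademarks (non-produced assets) 12.79.)

1235.28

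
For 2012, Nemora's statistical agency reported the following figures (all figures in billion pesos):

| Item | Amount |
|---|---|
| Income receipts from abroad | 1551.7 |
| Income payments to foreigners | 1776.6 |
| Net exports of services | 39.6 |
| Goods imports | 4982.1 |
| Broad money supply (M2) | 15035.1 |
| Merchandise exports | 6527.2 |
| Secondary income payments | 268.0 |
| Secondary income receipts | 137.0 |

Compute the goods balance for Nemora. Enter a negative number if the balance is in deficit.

Goods balance = 6527.2 - 4982.1 = 1545.1

1545.1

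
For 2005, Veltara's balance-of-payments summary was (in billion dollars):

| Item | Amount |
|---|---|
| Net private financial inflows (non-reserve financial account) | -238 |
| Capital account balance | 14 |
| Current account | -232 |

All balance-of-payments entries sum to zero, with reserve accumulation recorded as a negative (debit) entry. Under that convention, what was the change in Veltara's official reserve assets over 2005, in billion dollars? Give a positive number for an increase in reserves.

-456

Official reserve transactions balance = -((-232) + 14 + (-238)) = 456
An accumulation of reserves is recorded as a debit (negative entry), so the change in the stock of reserves is the negative of that balance.
Change in official reserves = -(456) = -456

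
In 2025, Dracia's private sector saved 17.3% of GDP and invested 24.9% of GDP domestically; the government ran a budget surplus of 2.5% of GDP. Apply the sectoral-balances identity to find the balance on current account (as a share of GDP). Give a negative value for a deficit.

-5.1

By the sectoral-balances identity, CA = (S_private - I) + (T - G).
Private balance = 17.3 - 24.9 = -7.6
Government balance (T - G) = 2.5
CA = -7.6 + 2.5 = -5.1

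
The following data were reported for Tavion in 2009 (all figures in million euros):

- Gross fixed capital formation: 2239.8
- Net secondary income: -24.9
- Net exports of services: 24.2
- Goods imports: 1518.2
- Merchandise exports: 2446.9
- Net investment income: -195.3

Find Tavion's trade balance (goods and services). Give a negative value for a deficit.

Goods balance = 2446.9 - 1518.2 = 928.7
Services balance = 24.2
Trade balance (goods + services) = 928.7 + 24.2 = 952.9

952.9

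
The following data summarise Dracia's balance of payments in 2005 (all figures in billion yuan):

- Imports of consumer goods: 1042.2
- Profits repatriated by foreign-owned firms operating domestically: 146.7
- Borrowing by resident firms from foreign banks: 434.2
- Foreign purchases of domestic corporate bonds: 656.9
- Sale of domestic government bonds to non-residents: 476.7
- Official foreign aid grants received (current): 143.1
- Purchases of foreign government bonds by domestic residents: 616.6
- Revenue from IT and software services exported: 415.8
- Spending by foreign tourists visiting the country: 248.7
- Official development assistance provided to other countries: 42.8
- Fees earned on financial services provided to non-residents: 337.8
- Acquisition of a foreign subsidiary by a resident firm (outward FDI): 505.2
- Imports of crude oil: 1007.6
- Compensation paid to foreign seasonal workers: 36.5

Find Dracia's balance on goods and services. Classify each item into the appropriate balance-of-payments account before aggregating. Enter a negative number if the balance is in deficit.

Goods: -1007.6 - 1042.2 = -2049.8
Services: 248.7 + 415.8 + 337.8 = 1002.3
Trade balance = -2049.8 + 1002.3 = -1047.5
(Excluded from the trade balance — primary income: profits repatriated by foreign-owned firms operating domestically 146.7, compensation paid to foreign seasonal workers 36.5; financial account: borrowing by resident firms from foreign banks 434.2, foreign purchases of domestic corporate bonds 656.9, sale of domestic government bonds to non-residents 476.7, purchases of foreign government bonds by domestic residents 616.6, acquisition of a foreign subsidiary by a resident firm (outward FDI) 505.2; secondary income: official foreign aid grants received (current) 143.1, official development assistance provided to other countries 42.8.)

-1047.5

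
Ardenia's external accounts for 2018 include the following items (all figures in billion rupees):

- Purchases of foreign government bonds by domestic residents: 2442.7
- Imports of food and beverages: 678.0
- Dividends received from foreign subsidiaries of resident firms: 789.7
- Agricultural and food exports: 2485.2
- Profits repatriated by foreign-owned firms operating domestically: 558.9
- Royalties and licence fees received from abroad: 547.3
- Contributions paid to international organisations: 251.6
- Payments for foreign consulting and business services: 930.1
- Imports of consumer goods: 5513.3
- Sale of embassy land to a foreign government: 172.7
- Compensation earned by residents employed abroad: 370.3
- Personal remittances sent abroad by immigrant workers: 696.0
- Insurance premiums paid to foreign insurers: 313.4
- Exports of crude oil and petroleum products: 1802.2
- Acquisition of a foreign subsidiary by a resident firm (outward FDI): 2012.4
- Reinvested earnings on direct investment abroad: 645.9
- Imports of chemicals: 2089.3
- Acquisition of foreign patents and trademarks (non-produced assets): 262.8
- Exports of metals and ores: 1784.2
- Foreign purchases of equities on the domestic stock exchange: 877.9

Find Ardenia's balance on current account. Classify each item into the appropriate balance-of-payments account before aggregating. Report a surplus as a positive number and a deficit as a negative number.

-2605.8

Goods: 1784.2 + 2485.2 - 5513.3 - 2089.3 + 1802.2 - 678.0 = -2209.0
Services: -313.4 - 930.1 + 547.3 = -696.2
Primary income: 645.9 + 789.7 + 370.3 - 558.9 = 1247.0
Secondary income: -696.0 - 251.6 = -947.6
Current account = (-2209.0) + (-696.2) + 1247.0 + (-947.6) = -2605.8
(Excluded from the current account — financial account: purchases of foreign government bonds by domestic residents 2442.7, acquisition of a foreign subsidiary by a resident firm (outward FDI) 2012.4, foreign purchases of equities on the domestic stock exchange 877.9; capital account: sale of embassy land to a foreign government 172.7, acquisition of foreign patents and trademarks (non-produced assets) 262.8.)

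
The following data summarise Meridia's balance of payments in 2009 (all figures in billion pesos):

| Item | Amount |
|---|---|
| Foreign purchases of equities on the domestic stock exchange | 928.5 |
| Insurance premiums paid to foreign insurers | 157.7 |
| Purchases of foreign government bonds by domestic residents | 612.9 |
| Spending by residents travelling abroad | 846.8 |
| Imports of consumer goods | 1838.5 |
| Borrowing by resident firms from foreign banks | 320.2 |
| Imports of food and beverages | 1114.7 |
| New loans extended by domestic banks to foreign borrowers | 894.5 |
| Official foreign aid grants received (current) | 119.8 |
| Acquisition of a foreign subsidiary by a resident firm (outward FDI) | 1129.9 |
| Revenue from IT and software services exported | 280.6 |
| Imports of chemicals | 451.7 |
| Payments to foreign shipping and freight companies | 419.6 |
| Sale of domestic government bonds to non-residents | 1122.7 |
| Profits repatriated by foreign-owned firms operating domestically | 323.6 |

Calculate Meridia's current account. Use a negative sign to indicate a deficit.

Goods: -1114.7 - 451.7 - 1838.5 = -3404.9
Services: -846.8 - 419.6 - 157.7 + 280.6 = -1143.5
Primary income: -323.6
Secondary income: 119.8
Current account = (-3404.9) + (-1143.5) + (-323.6) + 119.8 = -4752.2
(Excluded from the current account — financial account: foreign purchases of equities on the domestic stock exchange 928.5, purchases of foreign government bonds by domestic residents 612.9, borrowing by resident firms from foreign banks 320.2, new loans extended by domestic banks to foreign borrowers 894.5, acquisition of a foreign subsidiary by a resident firm (outward FDI) 1129.9, sale of domestic government bonds to non-residents 1122.7.)

-4752.2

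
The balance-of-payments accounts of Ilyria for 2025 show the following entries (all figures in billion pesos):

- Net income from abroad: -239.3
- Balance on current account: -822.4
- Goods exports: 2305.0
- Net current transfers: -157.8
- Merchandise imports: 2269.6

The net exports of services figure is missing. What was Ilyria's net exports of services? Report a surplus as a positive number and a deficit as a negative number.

Current account = goods balance + services balance + net primary income + net secondary income
Sum of the known components = -361.7
Net exports of services = CA - (known components) = -822.4 - (-361.7) = -460.7

-460.7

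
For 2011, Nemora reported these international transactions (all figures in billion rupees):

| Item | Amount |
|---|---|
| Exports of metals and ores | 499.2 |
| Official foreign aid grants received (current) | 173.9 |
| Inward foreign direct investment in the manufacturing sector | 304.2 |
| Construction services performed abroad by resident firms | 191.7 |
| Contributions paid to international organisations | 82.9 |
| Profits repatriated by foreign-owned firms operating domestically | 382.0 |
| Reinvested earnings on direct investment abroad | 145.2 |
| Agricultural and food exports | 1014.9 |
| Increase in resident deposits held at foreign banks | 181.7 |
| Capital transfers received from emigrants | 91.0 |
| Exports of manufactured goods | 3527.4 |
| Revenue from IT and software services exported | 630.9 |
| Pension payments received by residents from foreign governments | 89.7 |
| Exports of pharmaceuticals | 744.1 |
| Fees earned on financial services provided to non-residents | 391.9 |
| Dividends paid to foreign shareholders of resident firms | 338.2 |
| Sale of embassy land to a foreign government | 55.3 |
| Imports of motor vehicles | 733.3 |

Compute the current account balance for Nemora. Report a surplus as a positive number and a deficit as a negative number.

5872.5

Goods: 744.1 + 1014.9 + 3527.4 - 733.3 + 499.2 = 5052.3
Services: 191.7 + 391.9 + 630.9 = 1214.5
Primary income: 145.2 - 338.2 - 382.0 = -575.0
Secondary income: 173.9 - 82.9 + 89.7 = 180.7
Current account = 5052.3 + 1214.5 + (-575.0) + 180.7 = 5872.5
(Excluded from the current account — financial account: inward foreign direct investment in the manufacturing sector 304.2, increase in resident deposits held at foreign banks 181.7; capital account: capital transfers received from emigrants 91.0, sale of embassy land to a foreign government 55.3.)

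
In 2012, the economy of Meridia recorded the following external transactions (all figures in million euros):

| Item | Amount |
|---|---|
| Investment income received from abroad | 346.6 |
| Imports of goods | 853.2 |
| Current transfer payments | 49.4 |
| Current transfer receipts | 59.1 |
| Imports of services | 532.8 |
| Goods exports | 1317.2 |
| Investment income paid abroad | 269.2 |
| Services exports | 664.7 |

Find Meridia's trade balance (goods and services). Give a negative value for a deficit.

595.9

Goods balance = 1317.2 - 853.2 = 464.0
Services balance = 664.7 - 532.8 = 131.9
Trade balance (goods + services) = 464.0 + 131.9 = 595.9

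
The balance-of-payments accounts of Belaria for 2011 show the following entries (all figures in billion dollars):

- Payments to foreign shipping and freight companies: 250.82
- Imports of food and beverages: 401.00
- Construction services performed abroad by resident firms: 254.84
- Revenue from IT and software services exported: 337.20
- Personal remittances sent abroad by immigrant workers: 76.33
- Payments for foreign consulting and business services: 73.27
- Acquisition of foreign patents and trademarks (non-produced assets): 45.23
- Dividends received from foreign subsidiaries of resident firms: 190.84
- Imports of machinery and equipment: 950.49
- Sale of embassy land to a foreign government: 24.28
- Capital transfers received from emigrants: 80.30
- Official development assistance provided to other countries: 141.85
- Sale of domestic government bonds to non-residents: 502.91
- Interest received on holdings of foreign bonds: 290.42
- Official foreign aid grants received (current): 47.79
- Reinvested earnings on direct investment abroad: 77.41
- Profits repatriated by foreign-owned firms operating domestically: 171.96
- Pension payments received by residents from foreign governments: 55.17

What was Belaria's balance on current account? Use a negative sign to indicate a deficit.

Goods: -950.49 - 401.00 = -1351.49
Services: -73.27 + 337.20 - 250.82 + 254.84 = 267.95
Primary income: 190.84 - 171.96 + 290.42 + 77.41 = 386.71
Secondary income: -141.85 + 55.17 + 47.79 - 76.33 = -115.22
Current account = (-1351.49) + 267.95 + 386.71 + (-115.22) = -812.05
(Excluded from the current account — capital account: acquisition of foreign patents and trademarks (non-produced assets) 45.23, sale of embassy land to a foreign government 24.28, capital transfers received from emigrants 80.30; financial account: sale of domestic government bonds to non-residents 502.91.)

-812.05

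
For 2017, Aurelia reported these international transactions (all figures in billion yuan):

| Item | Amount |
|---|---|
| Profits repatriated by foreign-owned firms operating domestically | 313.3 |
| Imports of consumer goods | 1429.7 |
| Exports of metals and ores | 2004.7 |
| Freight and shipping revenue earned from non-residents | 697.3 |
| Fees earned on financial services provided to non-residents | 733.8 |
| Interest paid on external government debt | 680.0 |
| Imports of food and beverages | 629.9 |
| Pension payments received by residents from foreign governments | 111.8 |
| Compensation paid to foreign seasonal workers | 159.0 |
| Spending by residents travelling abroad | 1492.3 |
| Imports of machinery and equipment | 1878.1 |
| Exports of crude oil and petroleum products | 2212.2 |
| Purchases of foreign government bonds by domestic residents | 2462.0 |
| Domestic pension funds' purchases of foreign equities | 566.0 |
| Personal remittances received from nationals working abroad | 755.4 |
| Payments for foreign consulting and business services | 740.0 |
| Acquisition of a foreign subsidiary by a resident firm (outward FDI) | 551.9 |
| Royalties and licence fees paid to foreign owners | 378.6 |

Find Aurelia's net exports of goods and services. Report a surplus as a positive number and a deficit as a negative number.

Goods: 2212.2 + 2004.7 - 1429.7 - 1878.1 - 629.9 = 279.2
Services: -740.0 - 378.6 + 733.8 - 1492.3 + 697.3 = -1179.8
Trade balance = 279.2 + (-1179.8) = -900.6
(Excluded from the trade balance — primary income: profits repatriated by foreign-owned firms operating domestically 313.3, interest paid on external government debt 680.0, compensation paid to foreign seasonal workers 159.0; secondary income: pension payments received by residents from foreign governments 111.8, personal remittances received from nationals working abroad 755.4; financial account: purchases of foreign government bonds by domestic residents 2462.0, domestic pension funds' purchases of foreign equities 566.0, acquisition of a foreign subsidiary by a resident firm (outward FDI) 551.9.)

-900.6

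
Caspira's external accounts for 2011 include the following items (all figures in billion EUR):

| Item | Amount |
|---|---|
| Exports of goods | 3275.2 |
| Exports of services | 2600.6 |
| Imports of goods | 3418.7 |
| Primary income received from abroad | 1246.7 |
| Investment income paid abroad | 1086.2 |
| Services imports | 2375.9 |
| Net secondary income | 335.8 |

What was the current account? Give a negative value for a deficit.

Goods balance = 3275.2 - 3418.7 = -143.5
Services balance = 2600.6 - 2375.9 = 224.7
Trade balance (goods + services) = -143.5 + 224.7 = 81.2
Net primary income = 1246.7 - 1086.2 = 160.5
Net secondary income = 335.8
Current account = 81.2 + 160.5 + 335.8 = 577.5

577.5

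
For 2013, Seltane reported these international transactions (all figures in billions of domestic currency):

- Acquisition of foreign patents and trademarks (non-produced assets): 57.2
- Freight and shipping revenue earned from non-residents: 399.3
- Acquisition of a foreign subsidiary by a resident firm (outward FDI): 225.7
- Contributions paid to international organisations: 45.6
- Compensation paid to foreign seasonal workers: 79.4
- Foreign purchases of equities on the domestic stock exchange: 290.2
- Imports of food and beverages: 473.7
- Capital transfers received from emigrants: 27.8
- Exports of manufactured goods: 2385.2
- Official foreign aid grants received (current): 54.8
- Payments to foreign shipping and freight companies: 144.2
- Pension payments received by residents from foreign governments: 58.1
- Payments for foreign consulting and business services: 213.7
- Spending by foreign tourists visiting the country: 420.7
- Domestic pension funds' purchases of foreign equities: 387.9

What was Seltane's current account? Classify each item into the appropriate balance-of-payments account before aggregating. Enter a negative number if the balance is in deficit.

Goods: -473.7 + 2385.2 = 1911.5
Services: 399.3 - 144.2 - 213.7 + 420.7 = 462.1
Primary income: -79.4
Secondary income: -45.6 + 54.8 + 58.1 = 67.3
Current account = 1911.5 + 462.1 + (-79.4) + 67.3 = 2361.5
(Excluded from the current account — capital account: acquisition of foreign patents and trademarks (non-produced assets) 57.2, capital transfers received from emigrants 27.8; financial account: acquisition of a foreign subsidiary by a resident firm (outward FDI) 225.7, foreign purchases of equities on the domestic stock exchange 290.2, domestic pension funds' purchases of foreign equities 387.9.)

2361.5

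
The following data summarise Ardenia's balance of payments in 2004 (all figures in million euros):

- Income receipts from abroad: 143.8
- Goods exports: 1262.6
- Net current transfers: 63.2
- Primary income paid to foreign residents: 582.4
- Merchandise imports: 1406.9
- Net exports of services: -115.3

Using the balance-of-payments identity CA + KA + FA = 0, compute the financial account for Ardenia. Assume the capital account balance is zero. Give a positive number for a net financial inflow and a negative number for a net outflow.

635.0

Goods balance = 1262.6 - 1406.9 = -144.3
Services balance = -115.3
Trade balance (goods + services) = -144.3 + (-115.3) = -259.6
Net primary income = 143.8 - 582.4 = -438.6
Net secondary income = 63.2
Current account = -259.6 + (-438.6) + 63.2 = -635.0
Financial account = -(-635.0) = 635.0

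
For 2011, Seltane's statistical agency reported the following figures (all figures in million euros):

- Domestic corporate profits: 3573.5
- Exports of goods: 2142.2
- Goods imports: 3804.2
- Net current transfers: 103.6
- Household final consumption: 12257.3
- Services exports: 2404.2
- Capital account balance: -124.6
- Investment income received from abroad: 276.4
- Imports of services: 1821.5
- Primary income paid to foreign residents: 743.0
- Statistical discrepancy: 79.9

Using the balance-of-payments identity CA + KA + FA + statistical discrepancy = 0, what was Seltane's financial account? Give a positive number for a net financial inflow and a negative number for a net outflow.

1487.0

Goods balance = 2142.2 - 3804.2 = -1662.0
Services balance = 2404.2 - 1821.5 = 582.7
Trade balance (goods + services) = -1662.0 + 582.7 = -1079.3
Net primary income = 276.4 - 743.0 = -466.6
Net secondary income = 103.6
Current account = -1079.3 + (-466.6) + 103.6 = -1442.3
Financial account = -(-1442.3 + (-124.6) + 79.9) = 1487.0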